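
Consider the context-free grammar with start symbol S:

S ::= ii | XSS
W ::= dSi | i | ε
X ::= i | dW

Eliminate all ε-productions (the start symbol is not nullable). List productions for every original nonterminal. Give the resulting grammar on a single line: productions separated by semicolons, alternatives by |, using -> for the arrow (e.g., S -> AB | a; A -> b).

S -> ii | XSS; W -> i | dSi; X -> d | i | dW

Nullable set: {W}.
Drop W -> ε.
X -> dW: W nullable, giving d | dW.
Unchanged (no nullable symbols): S -> XSS; S -> ii; W -> dSi; W -> i; X -> i.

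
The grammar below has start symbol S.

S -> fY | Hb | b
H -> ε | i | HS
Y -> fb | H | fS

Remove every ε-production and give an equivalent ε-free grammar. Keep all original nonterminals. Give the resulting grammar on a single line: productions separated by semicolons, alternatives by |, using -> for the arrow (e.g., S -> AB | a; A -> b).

Nullable set: {H, Y}.
S -> Hb: H nullable, giving Hb | b.
S -> fY: Y nullable, giving f | fY.
Drop H -> ε.
H -> HS: H nullable, giving HS | S.
Y -> H: H nullable, giving H.
Unchanged (no nullable symbols): S -> b; H -> i; Y -> fS; Y -> fb.

S -> b | f | Hb | fY; H -> S | i | HS; Y -> H | fS | fb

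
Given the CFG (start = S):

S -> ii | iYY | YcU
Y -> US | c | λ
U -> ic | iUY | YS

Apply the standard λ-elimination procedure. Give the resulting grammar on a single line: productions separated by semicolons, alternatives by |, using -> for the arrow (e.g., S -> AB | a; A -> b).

Nullable set: {Y}.
S -> YcU: Y nullable, giving YcU | cU.
S -> iYY: Y, Y nullable, giving i | iY | iYY.
U -> YS: Y nullable, giving S | YS.
U -> iUY: Y nullable, giving iU | iUY.
Drop Y -> λ.
Unchanged (no nullable symbols): S -> ii; U -> ic; Y -> US; Y -> c.

S -> i | cU | iY | ii | YcU | iYY; U -> S | YS | iU | ic | iUY; Y -> c | US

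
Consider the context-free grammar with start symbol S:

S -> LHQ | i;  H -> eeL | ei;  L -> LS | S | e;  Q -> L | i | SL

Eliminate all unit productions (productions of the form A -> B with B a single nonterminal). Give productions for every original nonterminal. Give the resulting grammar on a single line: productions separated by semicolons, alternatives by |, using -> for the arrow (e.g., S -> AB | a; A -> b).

Unit productions: L->S, Q->L.
Unit pairs (A ⇒* B via units): (L,S), (Q,L), (Q,S).
S: inherits non-unit rules of {S} → LHQ | i.
H: inherits non-unit rules of {H} → eeL | ei.
L: inherits non-unit rules of {L, S} → LHQ | LS | e | i.
Q: inherits non-unit rules of {L, Q, S} → LHQ | LS | SL | e | i.

S -> i | LHQ; H -> ei | eeL; L -> e | i | LS | LHQ; Q -> e | i | LS | SL | LHQ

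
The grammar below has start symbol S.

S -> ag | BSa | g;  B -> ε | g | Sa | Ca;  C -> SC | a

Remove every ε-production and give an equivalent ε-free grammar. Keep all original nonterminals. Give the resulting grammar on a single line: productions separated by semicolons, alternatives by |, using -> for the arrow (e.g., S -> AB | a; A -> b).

S -> g | Sa | ag | BSa; B -> g | Ca | Sa; C -> a | SC

Nullable set: {B}.
S -> BSa: B nullable, giving BSa | Sa.
Drop B -> ε.
Unchanged (no nullable symbols): S -> ag; S -> g; B -> Ca; B -> Sa; B -> g; C -> SC; C -> a.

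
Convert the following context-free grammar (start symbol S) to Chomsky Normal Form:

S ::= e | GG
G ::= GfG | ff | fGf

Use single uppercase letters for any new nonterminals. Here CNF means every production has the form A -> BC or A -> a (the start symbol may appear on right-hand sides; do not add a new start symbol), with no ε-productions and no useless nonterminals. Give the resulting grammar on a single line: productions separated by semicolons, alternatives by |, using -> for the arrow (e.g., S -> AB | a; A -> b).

No ε-productions.
No unit productions to eliminate.
TERM: introduce A -> f and substitute in every rule of length ≥2.
BIN: G -> AGA becomes G -> AB, B -> GA; G -> GAG becomes G -> GC, C -> AG.

S -> e | GG; A -> f; B -> GA; C -> AG; G -> AA | AB | GC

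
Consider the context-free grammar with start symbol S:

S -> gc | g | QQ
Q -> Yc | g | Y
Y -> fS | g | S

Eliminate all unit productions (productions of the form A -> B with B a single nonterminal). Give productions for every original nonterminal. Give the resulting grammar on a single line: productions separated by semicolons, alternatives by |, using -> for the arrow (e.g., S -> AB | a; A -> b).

S -> g | QQ | gc; Q -> g | QQ | Yc | fS | gc; Y -> g | QQ | fS | gc

Unit productions: Q->Y, Y->S.
Unit pairs (A ⇒* B via units): (Q,S), (Q,Y), (Y,S).
S: inherits non-unit rules of {S} → QQ | g | gc.
Q: inherits non-unit rules of {Q, S, Y} → QQ | Yc | fS | g | gc.
Y: inherits non-unit rules of {S, Y} → QQ | fS | g | gc.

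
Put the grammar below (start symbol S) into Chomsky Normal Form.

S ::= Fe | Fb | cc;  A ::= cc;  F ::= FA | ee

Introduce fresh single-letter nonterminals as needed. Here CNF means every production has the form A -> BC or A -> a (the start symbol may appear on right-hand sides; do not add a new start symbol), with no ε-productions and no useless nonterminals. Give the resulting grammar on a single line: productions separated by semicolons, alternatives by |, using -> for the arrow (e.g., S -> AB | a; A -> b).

No ε-productions.
No unit productions to eliminate.
TERM: introduce D -> b, B -> c, C -> e and substitute in every rule of length ≥2.

S -> BB | FC | FD; A -> BB; B -> c; C -> e; D -> b; F -> CC | FA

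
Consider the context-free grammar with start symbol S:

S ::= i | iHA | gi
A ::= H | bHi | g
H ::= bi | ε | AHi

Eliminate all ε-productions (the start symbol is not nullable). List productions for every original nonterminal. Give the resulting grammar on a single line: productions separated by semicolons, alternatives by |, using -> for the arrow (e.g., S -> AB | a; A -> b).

Nullable set: {A, H}.
S -> iHA: H, A nullable, giving i | iA | iH | iHA.
A -> H: H nullable, giving H.
A -> bHi: H nullable, giving bHi | bi.
Drop H -> ε.
H -> AHi: A, H nullable, giving AHi | Ai | Hi | i.
Unchanged (no nullable symbols): S -> gi; S -> i; A -> g; H -> bi.

S -> i | gi | iA | iH | iHA; A -> H | g | bi | bHi; H -> i | Ai | Hi | bi | AHi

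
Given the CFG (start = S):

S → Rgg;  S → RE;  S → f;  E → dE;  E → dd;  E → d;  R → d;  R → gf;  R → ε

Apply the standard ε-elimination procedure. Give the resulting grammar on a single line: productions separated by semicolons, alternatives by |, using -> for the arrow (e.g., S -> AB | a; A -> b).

S -> E | f | RE | gg | Rgg; E -> d | dE | dd; R -> d | gf

Nullable set: {R}.
S -> RE: R nullable, giving E | RE.
S -> Rgg: R nullable, giving Rgg | gg.
Drop R -> ε.
Unchanged (no nullable symbols): S -> f; E -> d; E -> dE; E -> dd; R -> d; R -> gf.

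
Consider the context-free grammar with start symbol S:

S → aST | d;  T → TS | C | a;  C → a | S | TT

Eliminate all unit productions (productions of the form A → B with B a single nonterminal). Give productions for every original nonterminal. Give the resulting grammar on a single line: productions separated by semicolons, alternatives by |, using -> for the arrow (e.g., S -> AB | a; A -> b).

Unit productions: C->S, T->C.
Unit pairs (A ⇒* B via units): (C,S), (T,C), (T,S).
S: inherits non-unit rules of {S} → aST | d.
C: inherits non-unit rules of {C, S} → TT | a | aST | d.
T: inherits non-unit rules of {C, S, T} → TS | TT | a | aST | d.

S -> d | aST; C -> a | d | TT | aST; T -> a | d | TS | TT | aST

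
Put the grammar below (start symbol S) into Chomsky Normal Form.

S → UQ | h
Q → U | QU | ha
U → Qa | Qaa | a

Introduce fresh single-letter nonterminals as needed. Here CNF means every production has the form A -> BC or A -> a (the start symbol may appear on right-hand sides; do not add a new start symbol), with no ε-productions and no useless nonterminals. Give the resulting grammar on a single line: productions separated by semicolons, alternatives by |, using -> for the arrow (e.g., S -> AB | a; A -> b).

S -> h | UQ; A -> a; B -> h; C -> AA; D -> AA; Q -> a | BA | QA | QC | QU; U -> a | QA | QD

No ε-productions.
After unit-elimination: S -> h | UQ; Q -> a | QU | Qa | ha | Qaa; U -> a | Qa | Qaa.
TERM: introduce A -> a, B -> h and substitute in every rule of length ≥2.
BIN: Q -> QAA becomes Q -> QC, C -> AA; U -> QAA becomes U -> QD, D -> AA.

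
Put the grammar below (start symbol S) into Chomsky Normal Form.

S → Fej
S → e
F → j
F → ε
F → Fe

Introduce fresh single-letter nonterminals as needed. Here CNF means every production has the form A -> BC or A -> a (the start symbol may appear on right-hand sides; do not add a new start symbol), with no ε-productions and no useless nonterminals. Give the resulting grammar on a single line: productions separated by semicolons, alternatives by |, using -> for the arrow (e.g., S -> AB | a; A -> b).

Nullable: {F}; after ε-elimination: S -> e | ej | Fej; F -> e | j | Fe.
No unit productions to eliminate.
TERM: introduce A -> e, B -> j and substitute in every rule of length ≥2.
BIN: S -> FAB becomes S -> FC, C -> AB.

S -> e | AB | FC; A -> e; B -> j; C -> AB; F -> e | j | FA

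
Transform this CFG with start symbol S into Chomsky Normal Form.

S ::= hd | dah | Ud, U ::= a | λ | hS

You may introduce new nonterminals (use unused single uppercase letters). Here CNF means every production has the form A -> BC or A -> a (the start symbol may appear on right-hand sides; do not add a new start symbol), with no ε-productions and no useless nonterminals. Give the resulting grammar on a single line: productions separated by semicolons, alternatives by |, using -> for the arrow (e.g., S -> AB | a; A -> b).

Nullable: {U}; after ε-elimination: S -> d | Ud | hd | dah; U -> a | hS.
No unit productions to eliminate.
TERM: introduce B -> a, A -> d, C -> h and substitute in every rule of length ≥2.
BIN: S -> ABC becomes S -> AD, D -> BC.

S -> d | AD | CA | UA; A -> d; B -> a; C -> h; D -> BC; U -> a | CS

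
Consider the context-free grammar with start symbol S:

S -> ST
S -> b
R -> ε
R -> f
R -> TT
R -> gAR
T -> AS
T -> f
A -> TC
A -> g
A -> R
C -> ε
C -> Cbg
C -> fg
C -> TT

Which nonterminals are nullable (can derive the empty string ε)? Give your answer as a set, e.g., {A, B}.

{A, C, R}

Directly nullable (have an ε-rule): {C, R}.
A is nullable via A -> R (every symbol on the right is already known nullable).
Not nullable: S, T — each has a terminal in every rule's right-hand side or depends on a non-nullable symbol.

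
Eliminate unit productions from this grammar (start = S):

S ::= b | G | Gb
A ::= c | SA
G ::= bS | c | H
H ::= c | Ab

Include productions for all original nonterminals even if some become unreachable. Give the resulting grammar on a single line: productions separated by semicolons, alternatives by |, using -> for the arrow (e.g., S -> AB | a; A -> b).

Unit productions: G->H, S->G.
Unit pairs (A ⇒* B via units): (G,H), (S,G), (S,H).
S: inherits non-unit rules of {G, H, S} → Ab | Gb | b | bS | c.
A: inherits non-unit rules of {A} → SA | c.
G: inherits non-unit rules of {G, H} → Ab | bS | c.
H: inherits non-unit rules of {H} → Ab | c.

S -> b | c | Ab | Gb | bS; A -> c | SA; G -> c | Ab | bS; H -> c | Ab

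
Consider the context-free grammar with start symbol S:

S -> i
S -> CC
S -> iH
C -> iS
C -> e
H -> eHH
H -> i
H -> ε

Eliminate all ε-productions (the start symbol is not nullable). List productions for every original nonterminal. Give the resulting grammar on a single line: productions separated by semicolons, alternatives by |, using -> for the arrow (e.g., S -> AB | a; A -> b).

Nullable set: {H}.
S -> iH: H nullable, giving i | iH.
Drop H -> ε.
H -> eHH: H, H nullable, giving e | eH | eHH.
Unchanged (no nullable symbols): S -> CC; S -> i; C -> e; C -> iS; H -> i.

S -> i | CC | iH; C -> e | iS; H -> e | i | eH | eHH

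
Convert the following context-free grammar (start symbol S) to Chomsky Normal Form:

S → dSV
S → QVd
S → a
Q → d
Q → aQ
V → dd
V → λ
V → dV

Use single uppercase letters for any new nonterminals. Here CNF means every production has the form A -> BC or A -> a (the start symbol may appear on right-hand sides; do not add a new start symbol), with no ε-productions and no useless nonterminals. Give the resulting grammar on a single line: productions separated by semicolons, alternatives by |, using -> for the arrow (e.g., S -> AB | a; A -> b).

Nullable: {V}; after ε-elimination: S -> a | Qd | dS | QVd | dSV; Q -> d | aQ; V -> d | dV | dd.
No unit productions to eliminate.
TERM: introduce A -> a, B -> d and substitute in every rule of length ≥2.
BIN: S -> BSV becomes S -> BC, C -> SV; S -> QVB becomes S -> QD, D -> VB.

S -> a | BC | BS | QB | QD; A -> a; B -> d; C -> SV; D -> VB; Q -> d | AQ; V -> d | BB | BV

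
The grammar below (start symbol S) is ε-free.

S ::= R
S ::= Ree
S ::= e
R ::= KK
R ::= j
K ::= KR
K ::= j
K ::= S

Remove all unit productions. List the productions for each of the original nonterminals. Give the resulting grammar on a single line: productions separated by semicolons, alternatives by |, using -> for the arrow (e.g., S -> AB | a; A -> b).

S -> e | j | KK | Ree; K -> e | j | KK | KR | Ree; R -> j | KK

Unit productions: K->S, S->R.
Unit pairs (A ⇒* B via units): (K,R), (K,S), (S,R).
S: inherits non-unit rules of {R, S} → KK | Ree | e | j.
K: inherits non-unit rules of {K, R, S} → KK | KR | Ree | e | j.
R: inherits non-unit rules of {R} → KK | j.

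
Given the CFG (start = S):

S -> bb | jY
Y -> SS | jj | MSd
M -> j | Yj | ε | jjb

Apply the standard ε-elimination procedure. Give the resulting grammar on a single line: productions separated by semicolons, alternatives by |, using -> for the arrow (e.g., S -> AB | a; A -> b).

Nullable set: {M}.
Drop M -> ε.
Y -> MSd: M nullable, giving MSd | Sd.
Unchanged (no nullable symbols): S -> bb; S -> jY; M -> Yj; M -> j; M -> jjb; Y -> SS; Y -> jj.

S -> bb | jY; M -> j | Yj | jjb; Y -> SS | Sd | jj | MSd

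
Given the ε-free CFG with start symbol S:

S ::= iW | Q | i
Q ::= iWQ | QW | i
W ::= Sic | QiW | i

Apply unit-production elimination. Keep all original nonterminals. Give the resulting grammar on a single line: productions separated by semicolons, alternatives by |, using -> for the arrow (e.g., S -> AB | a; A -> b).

Unit productions: S->Q.
Unit pairs (A ⇒* B via units): (S,Q).
S: inherits non-unit rules of {Q, S} → QW | i | iW | iWQ.
Q: inherits non-unit rules of {Q} → QW | i | iWQ.
W: inherits non-unit rules of {W} → QiW | Sic | i.

S -> i | QW | iW | iWQ; Q -> i | QW | iWQ; W -> i | QiW | Sic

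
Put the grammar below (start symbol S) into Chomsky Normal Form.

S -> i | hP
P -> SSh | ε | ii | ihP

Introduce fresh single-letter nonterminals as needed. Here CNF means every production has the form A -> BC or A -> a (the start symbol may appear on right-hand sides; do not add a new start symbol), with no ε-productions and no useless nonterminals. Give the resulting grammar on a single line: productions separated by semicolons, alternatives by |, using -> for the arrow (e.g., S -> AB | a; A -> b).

S -> h | i | AP; A -> h; B -> i; C -> AP; D -> SA; P -> BA | BB | BC | SD

Nullable: {P}; after ε-elimination: S -> h | i | hP; P -> ih | ii | SSh | ihP.
No unit productions to eliminate.
TERM: introduce A -> h, B -> i and substitute in every rule of length ≥2.
BIN: P -> BAP becomes P -> BC, C -> AP; P -> SSA becomes P -> SD, D -> SA.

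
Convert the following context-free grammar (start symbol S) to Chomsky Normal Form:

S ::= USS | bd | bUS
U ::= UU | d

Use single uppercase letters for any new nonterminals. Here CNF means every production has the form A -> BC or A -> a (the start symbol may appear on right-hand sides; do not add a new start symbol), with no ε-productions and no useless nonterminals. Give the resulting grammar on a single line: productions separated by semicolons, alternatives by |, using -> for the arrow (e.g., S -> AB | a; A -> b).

No ε-productions.
No unit productions to eliminate.
TERM: introduce A -> b, B -> d and substitute in every rule of length ≥2.
BIN: S -> AUS becomes S -> AC, C -> US; S -> USS becomes S -> UD, D -> SS.

S -> AB | AC | UD; A -> b; B -> d; C -> US; D -> SS; U -> d | UU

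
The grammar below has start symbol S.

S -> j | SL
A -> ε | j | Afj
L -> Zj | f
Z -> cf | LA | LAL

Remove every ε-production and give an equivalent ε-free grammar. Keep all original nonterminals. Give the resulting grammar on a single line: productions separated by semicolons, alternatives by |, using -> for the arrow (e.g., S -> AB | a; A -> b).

S -> j | SL; A -> j | fj | Afj; L -> f | Zj; Z -> L | LA | LL | cf | LAL

Nullable set: {A}.
Drop A -> ε.
A -> Afj: A nullable, giving Afj | fj.
Z -> LA: A nullable, giving L | LA.
Z -> LAL: A nullable, giving LAL | LL.
Unchanged (no nullable symbols): S -> SL; S -> j; A -> j; L -> Zj; L -> f; Z -> cf.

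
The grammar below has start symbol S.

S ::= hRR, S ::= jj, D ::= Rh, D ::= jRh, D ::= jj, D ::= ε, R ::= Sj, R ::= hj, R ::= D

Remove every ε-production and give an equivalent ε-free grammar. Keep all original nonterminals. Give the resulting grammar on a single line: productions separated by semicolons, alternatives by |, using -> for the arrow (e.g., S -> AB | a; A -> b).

Nullable set: {D, R}.
S -> hRR: R, R nullable, giving h | hR | hRR.
Drop D -> ε.
D -> Rh: R nullable, giving Rh | h.
D -> jRh: R nullable, giving jRh | jh.
R -> D: D nullable, giving D.
Unchanged (no nullable symbols): S -> jj; D -> jj; R -> Sj; R -> hj.

S -> h | hR | jj | hRR; D -> h | Rh | jh | jj | jRh; R -> D | Sj | hj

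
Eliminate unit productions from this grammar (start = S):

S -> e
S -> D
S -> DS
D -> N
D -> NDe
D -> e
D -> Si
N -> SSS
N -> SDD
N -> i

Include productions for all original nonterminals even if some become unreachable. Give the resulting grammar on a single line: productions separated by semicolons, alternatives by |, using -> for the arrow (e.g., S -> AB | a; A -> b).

S -> e | i | DS | Si | NDe | SDD | SSS; D -> e | i | Si | NDe | SDD | SSS; N -> i | SDD | SSS

Unit productions: D->N, S->D.
Unit pairs (A ⇒* B via units): (D,N), (S,D), (S,N).
S: inherits non-unit rules of {D, N, S} → DS | NDe | SDD | SSS | Si | e | i.
D: inherits non-unit rules of {D, N} → NDe | SDD | SSS | Si | e | i.
N: inherits non-unit rules of {N} → SDD | SSS | i.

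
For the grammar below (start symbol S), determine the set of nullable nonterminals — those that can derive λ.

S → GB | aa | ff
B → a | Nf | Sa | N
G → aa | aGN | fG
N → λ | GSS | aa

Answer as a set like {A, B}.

Directly nullable (have an ε-rule): {N}.
B is nullable via B -> N (every symbol on the right is already known nullable).
Not nullable: G, S — each has a terminal in every rule's right-hand side or depends on a non-nullable symbol.

{B, N}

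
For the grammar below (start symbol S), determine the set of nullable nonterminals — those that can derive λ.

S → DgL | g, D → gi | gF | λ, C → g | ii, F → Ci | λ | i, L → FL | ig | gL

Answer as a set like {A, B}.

Directly nullable (have an ε-rule): {D, F}.
Not nullable: C, L, S — each has a terminal in every rule's right-hand side or depends on a non-nullable symbol.

{D, F}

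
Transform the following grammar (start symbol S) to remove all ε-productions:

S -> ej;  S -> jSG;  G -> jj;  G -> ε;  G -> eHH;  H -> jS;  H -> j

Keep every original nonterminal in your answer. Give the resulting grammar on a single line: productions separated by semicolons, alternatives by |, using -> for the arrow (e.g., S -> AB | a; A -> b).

Nullable set: {G}.
S -> jSG: G nullable, giving jS | jSG.
Drop G -> ε.
Unchanged (no nullable symbols): S -> ej; G -> eHH; G -> jj; H -> j; H -> jS.

S -> ej | jS | jSG; G -> jj | eHH; H -> j | jS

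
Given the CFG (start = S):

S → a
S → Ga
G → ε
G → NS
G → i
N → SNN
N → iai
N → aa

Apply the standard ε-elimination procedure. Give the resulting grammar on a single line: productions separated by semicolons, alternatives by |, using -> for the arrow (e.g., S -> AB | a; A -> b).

S -> a | Ga; G -> i | NS; N -> aa | SNN | iai

Nullable set: {G}.
S -> Ga: G nullable, giving Ga | a.
Drop G -> ε.
Unchanged (no nullable symbols): S -> a; G -> NS; G -> i; N -> SNN; N -> aa; N -> iai.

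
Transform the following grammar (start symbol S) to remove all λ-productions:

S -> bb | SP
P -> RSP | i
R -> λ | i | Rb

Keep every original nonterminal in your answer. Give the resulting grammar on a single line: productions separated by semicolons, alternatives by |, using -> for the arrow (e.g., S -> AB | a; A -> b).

Nullable set: {R}.
P -> RSP: R nullable, giving RSP | SP.
Drop R -> λ.
R -> Rb: R nullable, giving Rb | b.
Unchanged (no nullable symbols): S -> SP; S -> bb; P -> i; R -> i.

S -> SP | bb; P -> i | SP | RSP; R -> b | i | Rb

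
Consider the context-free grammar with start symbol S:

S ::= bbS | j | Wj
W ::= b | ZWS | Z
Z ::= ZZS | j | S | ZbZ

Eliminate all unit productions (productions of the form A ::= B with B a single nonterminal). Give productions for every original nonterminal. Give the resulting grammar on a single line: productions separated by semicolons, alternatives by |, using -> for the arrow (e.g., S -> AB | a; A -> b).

Unit productions: W->Z, Z->S.
Unit pairs (A ⇒* B via units): (W,S), (W,Z), (Z,S).
S: inherits non-unit rules of {S} → Wj | bbS | j.
W: inherits non-unit rules of {S, W, Z} → Wj | ZWS | ZZS | ZbZ | b | bbS | j.
Z: inherits non-unit rules of {S, Z} → Wj | ZZS | ZbZ | bbS | j.

S -> j | Wj | bbS; W -> b | j | Wj | ZWS | ZZS | ZbZ | bbS; Z -> j | Wj | ZZS | ZbZ | bbS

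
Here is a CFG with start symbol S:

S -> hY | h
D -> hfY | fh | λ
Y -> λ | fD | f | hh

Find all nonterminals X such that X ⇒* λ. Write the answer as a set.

Directly nullable (have an ε-rule): {D, Y}.
Not nullable: S — each has a terminal in every rule's right-hand side or depends on a non-nullable symbol.

{D, Y}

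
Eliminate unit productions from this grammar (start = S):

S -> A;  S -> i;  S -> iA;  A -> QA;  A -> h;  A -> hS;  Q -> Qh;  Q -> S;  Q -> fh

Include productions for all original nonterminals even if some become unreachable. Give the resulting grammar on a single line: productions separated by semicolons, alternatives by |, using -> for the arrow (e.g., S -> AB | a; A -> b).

S -> h | i | QA | hS | iA; A -> h | QA | hS; Q -> h | i | QA | Qh | fh | hS | iA

Unit productions: Q->S, S->A.
Unit pairs (A ⇒* B via units): (Q,A), (Q,S), (S,A).
S: inherits non-unit rules of {A, S} → QA | h | hS | i | iA.
A: inherits non-unit rules of {A} → QA | h | hS.
Q: inherits non-unit rules of {A, Q, S} → QA | Qh | fh | h | hS | i | iA.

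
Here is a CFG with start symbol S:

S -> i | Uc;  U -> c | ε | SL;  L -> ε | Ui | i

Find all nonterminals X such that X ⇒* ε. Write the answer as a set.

Directly nullable (have an ε-rule): {L, U}.
Not nullable: S — each has a terminal in every rule's right-hand side or depends on a non-nullable symbol.

{L, U}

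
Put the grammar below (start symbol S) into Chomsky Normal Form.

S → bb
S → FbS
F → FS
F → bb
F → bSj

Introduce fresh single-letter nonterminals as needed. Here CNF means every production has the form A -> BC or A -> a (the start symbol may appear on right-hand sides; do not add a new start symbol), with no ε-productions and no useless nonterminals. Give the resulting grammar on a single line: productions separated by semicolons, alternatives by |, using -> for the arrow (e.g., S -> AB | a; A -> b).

S -> AA | FD; A -> b; B -> j; C -> SB; D -> AS; F -> AA | AC | FS

No ε-productions.
No unit productions to eliminate.
TERM: introduce A -> b, B -> j and substitute in every rule of length ≥2.
BIN: F -> ASB becomes F -> AC, C -> SB; S -> FAS becomes S -> FD, D -> AS.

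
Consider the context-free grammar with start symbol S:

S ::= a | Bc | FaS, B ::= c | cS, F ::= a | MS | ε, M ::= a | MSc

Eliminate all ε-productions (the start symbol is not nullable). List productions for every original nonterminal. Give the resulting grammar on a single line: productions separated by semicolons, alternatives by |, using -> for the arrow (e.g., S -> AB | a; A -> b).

Nullable set: {F}.
S -> FaS: F nullable, giving FaS | aS.
Drop F -> ε.
Unchanged (no nullable symbols): S -> Bc; S -> a; B -> c; B -> cS; F -> MS; F -> a; M -> MSc; M -> a.

S -> a | Bc | aS | FaS; B -> c | cS; F -> a | MS; M -> a | MSc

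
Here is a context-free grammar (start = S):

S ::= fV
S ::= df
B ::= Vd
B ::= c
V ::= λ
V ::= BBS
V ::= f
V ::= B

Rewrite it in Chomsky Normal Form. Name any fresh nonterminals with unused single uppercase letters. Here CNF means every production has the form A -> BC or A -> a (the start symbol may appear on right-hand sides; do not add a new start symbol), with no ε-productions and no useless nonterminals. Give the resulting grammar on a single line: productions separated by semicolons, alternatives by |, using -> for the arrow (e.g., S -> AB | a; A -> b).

S -> f | AC | CV; A -> d; B -> c | d | VA; C -> f; D -> BS; V -> c | d | f | BD | VA

Nullable: {V}; after ε-elimination: S -> f | df | fV; B -> c | d | Vd; V -> B | f | BBS.
After unit-elimination: S -> f | df | fV; B -> c | d | Vd; V -> c | d | f | Vd | BBS.
TERM: introduce A -> d, C -> f and substitute in every rule of length ≥2.
BIN: V -> BBS becomes V -> BD, D -> BS.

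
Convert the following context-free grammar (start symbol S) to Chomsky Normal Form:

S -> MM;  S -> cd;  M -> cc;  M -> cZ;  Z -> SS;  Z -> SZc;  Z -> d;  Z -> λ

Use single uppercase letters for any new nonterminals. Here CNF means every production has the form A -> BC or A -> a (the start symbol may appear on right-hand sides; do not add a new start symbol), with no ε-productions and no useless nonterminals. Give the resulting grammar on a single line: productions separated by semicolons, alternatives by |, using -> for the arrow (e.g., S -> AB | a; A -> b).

Nullable: {Z}; after ε-elimination: S -> MM | cd; M -> c | cZ | cc; Z -> d | SS | Sc | SZc.
No unit productions to eliminate.
TERM: introduce A -> c, B -> d and substitute in every rule of length ≥2.
BIN: Z -> SZA becomes Z -> SC, C -> ZA.

S -> AB | MM; A -> c; B -> d; C -> ZA; M -> c | AA | AZ; Z -> d | SA | SC | SS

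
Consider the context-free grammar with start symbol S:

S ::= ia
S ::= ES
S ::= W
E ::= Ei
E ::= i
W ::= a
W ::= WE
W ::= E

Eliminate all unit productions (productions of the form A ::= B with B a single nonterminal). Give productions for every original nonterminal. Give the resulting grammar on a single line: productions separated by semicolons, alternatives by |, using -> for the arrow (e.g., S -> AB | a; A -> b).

S -> a | i | ES | Ei | WE | ia; E -> i | Ei; W -> a | i | Ei | WE

Unit productions: S->W, W->E.
Unit pairs (A ⇒* B via units): (S,E), (S,W), (W,E).
S: inherits non-unit rules of {E, S, W} → ES | Ei | WE | a | i | ia.
E: inherits non-unit rules of {E} → Ei | i.
W: inherits non-unit rules of {E, W} → Ei | WE | a | i.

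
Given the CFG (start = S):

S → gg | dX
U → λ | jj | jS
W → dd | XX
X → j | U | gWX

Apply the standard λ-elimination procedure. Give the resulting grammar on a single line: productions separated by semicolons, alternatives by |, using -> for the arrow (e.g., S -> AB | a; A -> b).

Nullable set: {U, W, X}.
S -> dX: X nullable, giving d | dX.
Drop U -> λ.
W -> XX: X, X nullable, giving X | XX.
X -> U: U nullable, giving U.
X -> gWX: W, X nullable, giving g | gW | gWX | gX.
Unchanged (no nullable symbols): S -> gg; U -> jS; U -> jj; W -> dd; X -> j.

S -> d | dX | gg; U -> jS | jj; W -> X | XX | dd; X -> U | g | j | gW | gX | gWX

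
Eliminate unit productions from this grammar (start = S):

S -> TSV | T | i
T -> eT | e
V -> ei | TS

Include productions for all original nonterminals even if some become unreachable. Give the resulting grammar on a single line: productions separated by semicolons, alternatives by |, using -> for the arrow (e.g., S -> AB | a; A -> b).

Unit productions: S->T.
Unit pairs (A ⇒* B via units): (S,T).
S: inherits non-unit rules of {S, T} → TSV | e | eT | i.
T: inherits non-unit rules of {T} → e | eT.
V: inherits non-unit rules of {V} → TS | ei.

S -> e | i | eT | TSV; T -> e | eT; V -> TS | ei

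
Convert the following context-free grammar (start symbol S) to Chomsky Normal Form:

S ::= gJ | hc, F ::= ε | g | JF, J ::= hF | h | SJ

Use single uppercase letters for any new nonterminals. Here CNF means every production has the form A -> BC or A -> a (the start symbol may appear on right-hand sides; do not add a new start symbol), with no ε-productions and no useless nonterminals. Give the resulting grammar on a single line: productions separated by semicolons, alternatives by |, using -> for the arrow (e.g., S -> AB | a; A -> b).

Nullable: {F}; after ε-elimination: S -> gJ | hc; F -> J | g | JF; J -> h | SJ | hF.
After unit-elimination: S -> gJ | hc; F -> g | h | JF | SJ | hF; J -> h | SJ | hF.
TERM: introduce C -> c, B -> g, A -> h and substitute in every rule of length ≥2.

S -> AC | BJ; A -> h; B -> g; C -> c; F -> g | h | AF | JF | SJ; J -> h | AF | SJ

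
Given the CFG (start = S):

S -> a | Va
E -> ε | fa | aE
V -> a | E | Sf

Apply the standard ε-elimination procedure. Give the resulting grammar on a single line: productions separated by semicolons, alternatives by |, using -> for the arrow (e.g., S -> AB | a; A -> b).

Nullable set: {E, V}.
S -> Va: V nullable, giving Va | a.
Drop E -> ε.
E -> aE: E nullable, giving a | aE.
V -> E: E nullable, giving E.
Unchanged (no nullable symbols): S -> a; E -> fa; V -> Sf; V -> a.

S -> a | Va; E -> a | aE | fa; V -> E | a | Sf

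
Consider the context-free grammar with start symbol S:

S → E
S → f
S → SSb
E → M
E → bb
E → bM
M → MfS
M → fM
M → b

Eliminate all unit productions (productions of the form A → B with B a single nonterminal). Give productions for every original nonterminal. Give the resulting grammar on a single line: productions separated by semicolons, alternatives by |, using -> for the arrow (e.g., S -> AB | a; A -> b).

Unit productions: E->M, S->E.
Unit pairs (A ⇒* B via units): (E,M), (S,E), (S,M).
S: inherits non-unit rules of {E, M, S} → MfS | SSb | b | bM | bb | f | fM.
E: inherits non-unit rules of {E, M} → MfS | b | bM | bb | fM.
M: inherits non-unit rules of {M} → MfS | b | fM.

S -> b | f | bM | bb | fM | MfS | SSb; E -> b | bM | bb | fM | MfS; M -> b | fM | MfS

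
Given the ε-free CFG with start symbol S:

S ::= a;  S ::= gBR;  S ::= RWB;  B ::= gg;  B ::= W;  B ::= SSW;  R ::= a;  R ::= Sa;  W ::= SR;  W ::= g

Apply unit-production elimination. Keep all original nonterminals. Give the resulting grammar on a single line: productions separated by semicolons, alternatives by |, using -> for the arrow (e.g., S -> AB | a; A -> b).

Unit productions: B->W.
Unit pairs (A ⇒* B via units): (B,W).
S: inherits non-unit rules of {S} → RWB | a | gBR.
B: inherits non-unit rules of {B, W} → SR | SSW | g | gg.
R: inherits non-unit rules of {R} → Sa | a.
W: inherits non-unit rules of {W} → SR | g.

S -> a | RWB | gBR; B -> g | SR | gg | SSW; R -> a | Sa; W -> g | SR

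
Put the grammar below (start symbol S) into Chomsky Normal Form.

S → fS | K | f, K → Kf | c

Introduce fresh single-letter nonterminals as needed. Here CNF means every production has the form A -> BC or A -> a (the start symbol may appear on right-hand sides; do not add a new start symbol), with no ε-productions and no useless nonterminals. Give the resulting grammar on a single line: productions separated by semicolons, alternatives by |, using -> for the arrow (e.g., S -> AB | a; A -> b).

No ε-productions.
After unit-elimination: S -> c | f | Kf | fS; K -> c | Kf.
TERM: introduce A -> f and substitute in every rule of length ≥2.

S -> c | f | AS | KA; A -> f; K -> c | KA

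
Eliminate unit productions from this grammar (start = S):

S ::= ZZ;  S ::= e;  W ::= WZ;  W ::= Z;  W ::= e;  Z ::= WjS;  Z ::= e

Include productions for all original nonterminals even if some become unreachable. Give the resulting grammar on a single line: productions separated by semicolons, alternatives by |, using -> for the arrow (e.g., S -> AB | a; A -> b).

S -> e | ZZ; W -> e | WZ | WjS; Z -> e | WjS

Unit productions: W->Z.
Unit pairs (A ⇒* B via units): (W,Z).
S: inherits non-unit rules of {S} → ZZ | e.
W: inherits non-unit rules of {W, Z} → WZ | WjS | e.
Z: inherits non-unit rules of {Z} → WjS | e.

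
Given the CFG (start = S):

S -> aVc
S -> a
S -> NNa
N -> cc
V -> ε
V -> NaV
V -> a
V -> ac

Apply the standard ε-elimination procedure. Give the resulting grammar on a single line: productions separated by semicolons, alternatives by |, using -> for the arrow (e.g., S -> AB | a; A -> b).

Nullable set: {V}.
S -> aVc: V nullable, giving aVc | ac.
Drop V -> ε.
V -> NaV: V nullable, giving Na | NaV.
Unchanged (no nullable symbols): S -> NNa; S -> a; N -> cc; V -> a; V -> ac.

S -> a | ac | NNa | aVc; N -> cc; V -> a | Na | ac | NaV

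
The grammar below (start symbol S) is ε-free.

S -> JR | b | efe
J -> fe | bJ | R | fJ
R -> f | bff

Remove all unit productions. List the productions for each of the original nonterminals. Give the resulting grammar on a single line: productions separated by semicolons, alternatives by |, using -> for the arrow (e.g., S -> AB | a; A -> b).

Unit productions: J->R.
Unit pairs (A ⇒* B via units): (J,R).
S: inherits non-unit rules of {S} → JR | b | efe.
J: inherits non-unit rules of {J, R} → bJ | bff | f | fJ | fe.
R: inherits non-unit rules of {R} → bff | f.

S -> b | JR | efe; J -> f | bJ | fJ | fe | bff; R -> f | bff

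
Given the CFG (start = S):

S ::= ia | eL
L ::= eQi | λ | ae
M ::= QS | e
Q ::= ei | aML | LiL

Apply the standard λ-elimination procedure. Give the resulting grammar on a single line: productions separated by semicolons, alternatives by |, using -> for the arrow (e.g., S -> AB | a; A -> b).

Nullable set: {L}.
S -> eL: L nullable, giving e | eL.
Drop L -> λ.
Q -> LiL: L, L nullable, giving Li | LiL | i | iL.
Q -> aML: L nullable, giving aM | aML.
Unchanged (no nullable symbols): S -> ia; L -> ae; L -> eQi; M -> QS; M -> e; Q -> ei.

S -> e | eL | ia; L -> ae | eQi; M -> e | QS; Q -> i | Li | aM | ei | iL | LiL | aML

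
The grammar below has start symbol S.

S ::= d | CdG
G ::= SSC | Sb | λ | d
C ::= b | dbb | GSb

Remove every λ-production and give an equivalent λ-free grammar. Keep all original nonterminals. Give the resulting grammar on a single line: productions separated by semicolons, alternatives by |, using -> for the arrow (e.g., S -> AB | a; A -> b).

Nullable set: {G}.
S -> CdG: G nullable, giving Cd | CdG.
C -> GSb: G nullable, giving GSb | Sb.
Drop G -> λ.
Unchanged (no nullable symbols): S -> d; C -> b; C -> dbb; G -> SSC; G -> Sb; G -> d.

S -> d | Cd | CdG; C -> b | Sb | GSb | dbb; G -> d | Sb | SSC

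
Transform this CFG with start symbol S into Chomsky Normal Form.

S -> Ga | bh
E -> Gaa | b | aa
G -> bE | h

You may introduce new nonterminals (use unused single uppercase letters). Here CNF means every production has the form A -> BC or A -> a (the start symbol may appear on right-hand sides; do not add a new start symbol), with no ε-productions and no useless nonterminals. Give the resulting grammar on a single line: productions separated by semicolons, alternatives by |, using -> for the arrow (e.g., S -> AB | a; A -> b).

No ε-productions.
No unit productions to eliminate.
TERM: introduce A -> a, B -> b, C -> h and substitute in every rule of length ≥2.
BIN: E -> GAA becomes E -> GD, D -> AA.

S -> BC | GA; A -> a; B -> b; C -> h; D -> AA; E -> b | AA | GD; G -> h | BE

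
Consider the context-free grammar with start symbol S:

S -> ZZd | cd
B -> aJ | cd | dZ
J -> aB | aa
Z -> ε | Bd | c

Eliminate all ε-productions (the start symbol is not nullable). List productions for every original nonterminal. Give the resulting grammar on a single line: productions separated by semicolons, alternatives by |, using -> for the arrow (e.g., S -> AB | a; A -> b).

Nullable set: {Z}.
S -> ZZd: Z, Z nullable, giving ZZd | Zd | d.
B -> dZ: Z nullable, giving d | dZ.
Drop Z -> ε.
Unchanged (no nullable symbols): S -> cd; B -> aJ; B -> cd; J -> aB; J -> aa; Z -> Bd; Z -> c.

S -> d | Zd | cd | ZZd; B -> d | aJ | cd | dZ; J -> aB | aa; Z -> c | Bd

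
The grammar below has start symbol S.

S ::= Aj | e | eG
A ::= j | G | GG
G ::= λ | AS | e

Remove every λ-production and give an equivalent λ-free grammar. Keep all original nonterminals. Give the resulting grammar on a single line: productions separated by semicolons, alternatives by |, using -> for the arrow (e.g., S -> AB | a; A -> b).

Nullable set: {A, G}.
S -> Aj: A nullable, giving Aj | j.
S -> eG: G nullable, giving e | eG.
A -> G: G nullable, giving G.
A -> GG: G, G nullable, giving G | GG.
Drop G -> λ.
G -> AS: A nullable, giving AS | S.
Unchanged (no nullable symbols): S -> e; A -> j; G -> e.

S -> e | j | Aj | eG; A -> G | j | GG; G -> S | e | AS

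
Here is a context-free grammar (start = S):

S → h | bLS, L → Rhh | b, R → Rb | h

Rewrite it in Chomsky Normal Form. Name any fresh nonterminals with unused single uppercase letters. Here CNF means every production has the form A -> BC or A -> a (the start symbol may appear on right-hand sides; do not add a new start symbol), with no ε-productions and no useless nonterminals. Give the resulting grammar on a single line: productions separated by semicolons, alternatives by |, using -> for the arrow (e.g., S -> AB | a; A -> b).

S -> h | BD; A -> h; B -> b; C -> AA; D -> LS; L -> b | RC; R -> h | RB

No ε-productions.
No unit productions to eliminate.
TERM: introduce B -> b, A -> h and substitute in every rule of length ≥2.
BIN: L -> RAA becomes L -> RC, C -> AA; S -> BLS becomes S -> BD, D -> LS.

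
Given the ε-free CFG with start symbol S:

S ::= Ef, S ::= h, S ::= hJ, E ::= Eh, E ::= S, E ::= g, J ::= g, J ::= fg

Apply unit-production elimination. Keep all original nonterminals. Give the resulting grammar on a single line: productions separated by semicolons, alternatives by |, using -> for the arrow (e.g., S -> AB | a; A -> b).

S -> h | Ef | hJ; E -> g | h | Ef | Eh | hJ; J -> g | fg

Unit productions: E->S.
Unit pairs (A ⇒* B via units): (E,S).
S: inherits non-unit rules of {S} → Ef | h | hJ.
E: inherits non-unit rules of {E, S} → Ef | Eh | g | h | hJ.
J: inherits non-unit rules of {J} → fg | g.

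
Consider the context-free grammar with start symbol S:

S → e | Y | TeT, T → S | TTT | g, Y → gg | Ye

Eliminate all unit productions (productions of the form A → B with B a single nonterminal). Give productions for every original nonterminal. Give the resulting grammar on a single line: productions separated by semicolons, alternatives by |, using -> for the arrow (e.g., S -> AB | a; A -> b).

S -> e | Ye | gg | TeT; T -> e | g | Ye | gg | TTT | TeT; Y -> Ye | gg

Unit productions: S->Y, T->S.
Unit pairs (A ⇒* B via units): (S,Y), (T,S), (T,Y).
S: inherits non-unit rules of {S, Y} → TeT | Ye | e | gg.
T: inherits non-unit rules of {S, T, Y} → TTT | TeT | Ye | e | g | gg.
Y: inherits non-unit rules of {Y} → Ye | gg.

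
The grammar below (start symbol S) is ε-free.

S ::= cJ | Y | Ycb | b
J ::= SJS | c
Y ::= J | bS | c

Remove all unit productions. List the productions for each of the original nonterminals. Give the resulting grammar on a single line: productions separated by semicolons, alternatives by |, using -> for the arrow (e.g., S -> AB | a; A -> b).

Unit productions: S->Y, Y->J.
Unit pairs (A ⇒* B via units): (S,J), (S,Y), (Y,J).
S: inherits non-unit rules of {J, S, Y} → SJS | Ycb | b | bS | c | cJ.
J: inherits non-unit rules of {J} → SJS | c.
Y: inherits non-unit rules of {J, Y} → SJS | bS | c.

S -> b | c | bS | cJ | SJS | Ycb; J -> c | SJS; Y -> c | bS | SJS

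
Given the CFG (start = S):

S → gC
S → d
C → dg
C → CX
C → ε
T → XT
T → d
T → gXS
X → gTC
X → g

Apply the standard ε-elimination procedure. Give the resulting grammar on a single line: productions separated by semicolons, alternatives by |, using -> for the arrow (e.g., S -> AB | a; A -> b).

S -> d | g | gC; C -> X | CX | dg; T -> d | XT | gXS; X -> g | gT | gTC

Nullable set: {C}.
S -> gC: C nullable, giving g | gC.
Drop C -> ε.
C -> CX: C nullable, giving CX | X.
X -> gTC: C nullable, giving gT | gTC.
Unchanged (no nullable symbols): S -> d; C -> dg; T -> XT; T -> d; T -> gXS; X -> g.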